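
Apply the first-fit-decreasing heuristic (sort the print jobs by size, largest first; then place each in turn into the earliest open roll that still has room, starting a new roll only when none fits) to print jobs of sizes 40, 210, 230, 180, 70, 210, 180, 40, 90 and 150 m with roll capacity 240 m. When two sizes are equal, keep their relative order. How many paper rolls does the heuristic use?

7

Sorted descending: 230, 210, 210, 180, 180, 150, 90, 70, 40, 40.
  230 → roll 1 (new)  [load 230/240]
  210 → roll 2 (new)  [load 210/240]
  210 → roll 3 (new)  [load 210/240]
  180 → roll 4 (new)  [load 180/240]
  180 → roll 5 (new)  [load 180/240]
  150 → roll 6 (new)  [load 150/240]
  90 → roll 6  [load 240/240]
  70 → roll 7 (new)  [load 70/240]
  40 → roll 4  [load 220/240]
  40 → roll 5  [load 220/240]
7 paper rolls opened.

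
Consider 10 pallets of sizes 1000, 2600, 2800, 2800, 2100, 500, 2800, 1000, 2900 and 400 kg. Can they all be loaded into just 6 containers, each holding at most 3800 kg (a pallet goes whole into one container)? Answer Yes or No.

A valid assignment using 6 containers:
  container 1: 2900 + 500 + 400 = 3800
  container 2: 2800 + 1000 = 3800
  container 3: 2800 + 1000 = 3800
  container 4: 2800 = 2800
  container 5: 2600 = 2600
  container 6: 2100 = 2100
Every load is within 3800 kg, so 6 containers suffice.

Yes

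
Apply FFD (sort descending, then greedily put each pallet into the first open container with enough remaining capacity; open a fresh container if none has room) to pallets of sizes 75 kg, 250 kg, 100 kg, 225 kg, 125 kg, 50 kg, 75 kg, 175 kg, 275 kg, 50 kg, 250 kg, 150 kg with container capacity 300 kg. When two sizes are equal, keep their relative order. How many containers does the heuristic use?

7

Sorted descending: 275, 250, 250, 225, 175, 150, 125, 100, 75, 75, 50, 50.
  275 → container 1 (new)  [load 275/300]
  250 → container 2 (new)  [load 250/300]
  250 → container 3 (new)  [load 250/300]
  225 → container 4 (new)  [load 225/300]
  175 → container 5 (new)  [load 175/300]
  150 → container 6 (new)  [load 150/300]
  125 → container 5  [load 300/300]
  100 → container 6  [load 250/300]
  75 → container 4  [load 300/300]
  75 → container 7 (new)  [load 75/300]
  50 → container 2  [load 300/300]
  50 → container 3  [load 300/300]
7 containers opened.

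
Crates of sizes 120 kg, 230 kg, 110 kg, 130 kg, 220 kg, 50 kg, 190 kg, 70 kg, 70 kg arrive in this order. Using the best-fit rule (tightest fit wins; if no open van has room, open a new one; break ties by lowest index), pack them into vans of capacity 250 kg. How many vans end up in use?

  120 → van 1 (new)  [load 120/250]
  230 → van 2 (new)  [load 230/250]
  110 → van 1  [load 230/250]
  130 → van 3 (new)  [load 130/250]
  220 → van 4 (new)  [load 220/250]
  50 → van 3  [load 180/250]
  190 → van 5 (new)  [load 190/250]
  70 → van 3  [load 250/250]
  70 → van 6 (new)  [load 70/250]
6 vans opened.

6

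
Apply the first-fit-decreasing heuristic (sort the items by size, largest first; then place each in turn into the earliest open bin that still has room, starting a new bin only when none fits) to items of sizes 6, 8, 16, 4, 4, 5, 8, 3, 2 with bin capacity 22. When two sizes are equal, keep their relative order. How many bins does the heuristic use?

Sorted descending: 16, 8, 8, 6, 5, 4, 4, 3, 2.
  16 → bin 1 (new)  [load 16/22]
  8 → bin 2 (new)  [load 8/22]
  8 → bin 2  [load 16/22]
  6 → bin 1  [load 22/22]
  5 → bin 2  [load 21/22]
  4 → bin 3 (new)  [load 4/22]
  4 → bin 3  [load 8/22]
  3 → bin 3  [load 11/22]
  2 → bin 3  [load 13/22]
3 bins opened.

3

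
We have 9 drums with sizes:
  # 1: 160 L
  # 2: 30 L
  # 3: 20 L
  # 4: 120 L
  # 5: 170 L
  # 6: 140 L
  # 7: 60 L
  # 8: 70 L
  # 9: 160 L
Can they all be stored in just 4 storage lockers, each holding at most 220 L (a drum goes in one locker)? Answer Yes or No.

No

Total = 930 L; ⌈930/220⌉ = 5.
At least 5 storage lockers are required, but only 4 are allowed.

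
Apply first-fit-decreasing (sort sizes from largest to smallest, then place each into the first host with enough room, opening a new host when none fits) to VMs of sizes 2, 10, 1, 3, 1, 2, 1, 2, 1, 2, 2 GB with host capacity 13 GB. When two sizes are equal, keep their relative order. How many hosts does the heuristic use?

Sorted descending: 10, 3, 2, 2, 2, 2, 2, 1, 1, 1, 1.
  10 → host 1 (new)  [load 10/13]
  3 → host 1  [load 13/13]
  2 → host 2 (new)  [load 2/13]
  2 → host 2  [load 4/13]
  2 → host 2  [load 6/13]
  2 → host 2  [load 8/13]
  2 → host 2  [load 10/13]
  1 → host 2  [load 11/13]
  1 → host 2  [load 12/13]
  1 → host 2  [load 13/13]
  1 → host 3 (new)  [load 1/13]
3 hosts opened.

3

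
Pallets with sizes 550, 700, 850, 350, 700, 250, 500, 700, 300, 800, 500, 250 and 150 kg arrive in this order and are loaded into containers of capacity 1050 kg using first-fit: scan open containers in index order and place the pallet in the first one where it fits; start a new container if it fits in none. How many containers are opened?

  550 → container 1 (new)  [load 550/1050]
  700 → container 2 (new)  [load 700/1050]
  850 → container 3 (new)  [load 850/1050]
  350 → container 1  [load 900/1050]
  700 → container 4 (new)  [load 700/1050]
  250 → container 2  [load 950/1050]
  500 → container 5 (new)  [load 500/1050]
  700 → container 6 (new)  [load 700/1050]
  300 → container 4  [load 1000/1050]
  800 → container 7 (new)  [load 800/1050]
  500 → container 5  [load 1000/1050]
  250 → container 6  [load 950/1050]
  150 → container 1  [load 1050/1050]
7 containers opened.

7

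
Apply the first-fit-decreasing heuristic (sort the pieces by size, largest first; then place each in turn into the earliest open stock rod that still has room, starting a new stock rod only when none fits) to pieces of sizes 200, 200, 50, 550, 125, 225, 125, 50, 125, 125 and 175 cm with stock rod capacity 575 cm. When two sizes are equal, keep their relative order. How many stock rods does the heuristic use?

Sorted descending: 550, 225, 200, 200, 175, 125, 125, 125, 125, 50, 50.
  550 → stock rod 1 (new)  [load 550/575]
  225 → stock rod 2 (new)  [load 225/575]
  200 → stock rod 2  [load 425/575]
  200 → stock rod 3 (new)  [load 200/575]
  175 → stock rod 3  [load 375/575]
  125 → stock rod 2  [load 550/575]
  125 → stock rod 3  [load 500/575]
  125 → stock rod 4 (new)  [load 125/575]
  125 → stock rod 4  [load 250/575]
  50 → stock rod 3  [load 550/575]
  50 → stock rod 4  [load 300/575]
4 stock rods opened.

4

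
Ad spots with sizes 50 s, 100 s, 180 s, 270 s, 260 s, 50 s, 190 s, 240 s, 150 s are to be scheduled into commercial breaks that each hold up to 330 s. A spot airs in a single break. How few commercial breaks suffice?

5

Total = 270 + 260 + 240 + 190 + 180 + 150 + 100 + 50 + 50 = 1490 s.
Lower bound: ⌈1490/330⌉ = 5 commercial breaks.
A packing using 5 commercial breaks:
  break 1: 270 + 50 = 320
  break 2: 260 + 50 = 310
  break 3: 240 = 240
  break 4: 190 + 100 = 290
  break 5: 180 + 150 = 330
This matches the lower bound, so 5 is optimal.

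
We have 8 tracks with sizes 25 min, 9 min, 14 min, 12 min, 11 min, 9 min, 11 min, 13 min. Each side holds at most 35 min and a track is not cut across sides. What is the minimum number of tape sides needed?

Total = 25 + 14 + 13 + 12 + 11 + 11 + 9 + 9 = 104 min.
Lower bound: ⌈104/35⌉ = 3 tape sides.
A packing using 3 tape sides:
  side 1: 25 + 9 = 34
  side 2: 14 + 12 + 9 = 35
  side 3: 13 + 11 + 11 = 35
This matches the lower bound, so 3 is optimal.

3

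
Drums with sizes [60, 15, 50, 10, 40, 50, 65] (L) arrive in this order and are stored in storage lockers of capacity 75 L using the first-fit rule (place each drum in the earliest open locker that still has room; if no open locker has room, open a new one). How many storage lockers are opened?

  60 → locker 1 (new)  [load 60/75]
  15 → locker 1  [load 75/75]
  50 → locker 2 (new)  [load 50/75]
  10 → locker 2  [load 60/75]
  40 → locker 3 (new)  [load 40/75]
  50 → locker 4 (new)  [load 50/75]
  65 → locker 5 (new)  [load 65/75]
5 storage lockers opened.

5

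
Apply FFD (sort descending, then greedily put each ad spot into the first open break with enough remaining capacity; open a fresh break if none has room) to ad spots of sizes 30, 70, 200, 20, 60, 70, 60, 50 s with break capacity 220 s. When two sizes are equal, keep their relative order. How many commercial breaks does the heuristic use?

3

Sorted descending: 200, 70, 70, 60, 60, 50, 30, 20.
  200 → break 1 (new)  [load 200/220]
  70 → break 2 (new)  [load 70/220]
  70 → break 2  [load 140/220]
  60 → break 2  [load 200/220]
  60 → break 3 (new)  [load 60/220]
  50 → break 3  [load 110/220]
  30 → break 3  [load 140/220]
  20 → break 1  [load 220/220]
3 commercial breaks opened.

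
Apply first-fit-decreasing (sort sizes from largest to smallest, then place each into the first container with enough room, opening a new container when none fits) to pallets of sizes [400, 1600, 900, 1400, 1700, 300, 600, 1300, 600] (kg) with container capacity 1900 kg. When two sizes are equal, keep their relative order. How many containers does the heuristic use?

5

Sorted descending: 1700, 1600, 1400, 1300, 900, 600, 600, 400, 300.
  1700 → container 1 (new)  [load 1700/1900]
  1600 → container 2 (new)  [load 1600/1900]
  1400 → container 3 (new)  [load 1400/1900]
  1300 → container 4 (new)  [load 1300/1900]
  900 → container 5 (new)  [load 900/1900]
  600 → container 4  [load 1900/1900]
  600 → container 5  [load 1500/1900]
  400 → container 3  [load 1800/1900]
  300 → container 2  [load 1900/1900]
5 containers opened.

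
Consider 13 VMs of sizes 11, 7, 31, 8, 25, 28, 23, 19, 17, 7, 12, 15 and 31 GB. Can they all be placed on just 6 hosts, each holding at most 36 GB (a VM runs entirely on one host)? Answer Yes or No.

No

Total = 234 GB; ⌈234/36⌉ = 7.
At least 7 hosts are required, but only 6 are allowed.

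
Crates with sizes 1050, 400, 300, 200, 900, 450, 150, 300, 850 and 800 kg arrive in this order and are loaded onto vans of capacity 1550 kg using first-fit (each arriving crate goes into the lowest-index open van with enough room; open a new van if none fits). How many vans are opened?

4

  1050 → van 1 (new)  [load 1050/1550]
  400 → van 1  [load 1450/1550]
  300 → van 2 (new)  [load 300/1550]
  200 → van 2  [load 500/1550]
  900 → van 2  [load 1400/1550]
  450 → van 3 (new)  [load 450/1550]
  150 → van 2  [load 1550/1550]
  300 → van 3  [load 750/1550]
  850 → van 4 (new)  [load 850/1550]
  800 → van 3  [load 1550/1550]
4 vans opened.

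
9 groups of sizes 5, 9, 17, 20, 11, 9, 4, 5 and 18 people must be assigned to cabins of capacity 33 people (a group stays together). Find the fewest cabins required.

Total = 20 + 18 + 17 + 11 + 9 + 9 + 5 + 5 + 4 = 98 people.
Lower bound: ⌈98/33⌉ = 3 cabins.
A packing using 3 cabins:
  cabin 1: 20 + 9 + 4 = 33
  cabin 2: 18 + 9 + 5 = 32
  cabin 3: 17 + 11 + 5 = 33
This matches the lower bound, so 3 is optimal.

3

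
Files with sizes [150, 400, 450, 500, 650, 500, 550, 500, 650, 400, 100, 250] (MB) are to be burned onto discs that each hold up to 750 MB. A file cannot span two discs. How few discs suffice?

Total = 650 + 650 + 550 + 500 + 500 + 500 + 450 + 400 + 400 + 250 + 150 + 100 = 5100 MB.
Lower bound: ⌈5100/750⌉ = 7 discs.
Also, 9 files each exceed 375 MB, and no two of those can share a disc, so at least 9 discs are needed.
A packing using 9 discs:
  disc 1: 650 + 100 = 750
  disc 2: 650 = 650
  disc 3: 550 + 150 = 700
  disc 4: 500 + 250 = 750
  disc 5: 500 = 500
  disc 6: 500 = 500
  disc 7: 450 = 450
  disc 8: 400 = 400
  disc 9: 400 = 400
This matches the lower bound, so 9 is optimal.

9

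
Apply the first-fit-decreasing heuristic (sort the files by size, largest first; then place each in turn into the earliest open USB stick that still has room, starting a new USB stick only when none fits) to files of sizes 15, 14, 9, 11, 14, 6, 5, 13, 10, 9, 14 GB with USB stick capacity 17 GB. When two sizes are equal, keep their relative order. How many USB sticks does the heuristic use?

Sorted descending: 15, 14, 14, 14, 13, 11, 10, 9, 9, 6, 5.
  15 → USB stick 1 (new)  [load 15/17]
  14 → USB stick 2 (new)  [load 14/17]
  14 → USB stick 3 (new)  [load 14/17]
  14 → USB stick 4 (new)  [load 14/17]
  13 → USB stick 5 (new)  [load 13/17]
  11 → USB stick 6 (new)  [load 11/17]
  10 → USB stick 7 (new)  [load 10/17]
  9 → USB stick 8 (new)  [load 9/17]
  9 → USB stick 9 (new)  [load 9/17]
  6 → USB stick 6  [load 17/17]
  5 → USB stick 7  [load 15/17]
9 USB sticks opened.

9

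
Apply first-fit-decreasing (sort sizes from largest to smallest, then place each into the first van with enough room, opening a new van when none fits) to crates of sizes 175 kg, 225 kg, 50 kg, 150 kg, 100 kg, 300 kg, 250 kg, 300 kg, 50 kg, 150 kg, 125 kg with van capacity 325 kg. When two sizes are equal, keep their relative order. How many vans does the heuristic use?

Sorted descending: 300, 300, 250, 225, 175, 150, 150, 125, 100, 50, 50.
  300 → van 1 (new)  [load 300/325]
  300 → van 2 (new)  [load 300/325]
  250 → van 3 (new)  [load 250/325]
  225 → van 4 (new)  [load 225/325]
  175 → van 5 (new)  [load 175/325]
  150 → van 5  [load 325/325]
  150 → van 6 (new)  [load 150/325]
  125 → van 6  [load 275/325]
  100 → van 4  [load 325/325]
  50 → van 3  [load 300/325]
  50 → van 6  [load 325/325]
6 vans opened.

6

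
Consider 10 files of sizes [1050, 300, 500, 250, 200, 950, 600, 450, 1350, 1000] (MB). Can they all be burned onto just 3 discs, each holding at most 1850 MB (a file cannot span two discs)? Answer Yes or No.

No

Total = 6650 MB; ⌈6650/1850⌉ = 4.
At least 4 discs are required, but only 3 are allowed.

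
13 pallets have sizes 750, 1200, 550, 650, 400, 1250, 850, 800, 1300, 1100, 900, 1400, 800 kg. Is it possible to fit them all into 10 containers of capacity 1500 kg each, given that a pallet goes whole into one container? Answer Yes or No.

A valid assignment using 10 containers:
  container 1: 1400 = 1400
  container 2: 1300 = 1300
  container 3: 1250 = 1250
  container 4: 1200 = 1200
  container 5: 1100 + 400 = 1500
  container 6: 900 + 550 = 1450
  container 7: 850 + 650 = 1500
  container 8: 800 = 800
  container 9: 800 = 800
  container 10: 750 = 750
Every load is within 1500 kg, so 10 containers suffice.

Yes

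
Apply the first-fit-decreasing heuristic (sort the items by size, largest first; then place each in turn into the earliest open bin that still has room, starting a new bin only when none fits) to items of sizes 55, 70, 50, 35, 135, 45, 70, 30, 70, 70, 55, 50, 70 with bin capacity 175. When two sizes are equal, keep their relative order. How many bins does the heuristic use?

5

Sorted descending: 135, 70, 70, 70, 70, 70, 55, 55, 50, 50, 45, 35, 30.
  135 → bin 1 (new)  [load 135/175]
  70 → bin 2 (new)  [load 70/175]
  70 → bin 2  [load 140/175]
  70 → bin 3 (new)  [load 70/175]
  70 → bin 3  [load 140/175]
  70 → bin 4 (new)  [load 70/175]
  55 → bin 4  [load 125/175]
  55 → bin 5 (new)  [load 55/175]
  50 → bin 4  [load 175/175]
  50 → bin 5  [load 105/175]
  45 → bin 5  [load 150/175]
  35 → bin 1  [load 170/175]
  30 → bin 2  [load 170/175]
5 bins opened.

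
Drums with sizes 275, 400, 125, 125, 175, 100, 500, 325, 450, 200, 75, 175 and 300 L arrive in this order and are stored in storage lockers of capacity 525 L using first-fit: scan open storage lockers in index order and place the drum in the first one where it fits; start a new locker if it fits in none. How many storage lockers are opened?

7

  275 → locker 1 (new)  [load 275/525]
  400 → locker 2 (new)  [load 400/525]
  125 → locker 1  [load 400/525]
  125 → locker 1  [load 525/525]
  175 → locker 3 (new)  [load 175/525]
  100 → locker 2  [load 500/525]
  500 → locker 4 (new)  [load 500/525]
  325 → locker 3  [load 500/525]
  450 → locker 5 (new)  [load 450/525]
  200 → locker 6 (new)  [load 200/525]
  75 → locker 5  [load 525/525]
  175 → locker 6  [load 375/525]
  300 → locker 7 (new)  [load 300/525]
7 storage lockers opened.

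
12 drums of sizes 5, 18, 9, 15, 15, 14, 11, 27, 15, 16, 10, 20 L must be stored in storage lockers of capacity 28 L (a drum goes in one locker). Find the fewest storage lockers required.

Total = 27 + 20 + 18 + 16 + 15 + 15 + 15 + 14 + 11 + 10 + 9 + 5 = 175 L.
Lower bound: ⌈175/28⌉ = 7 storage lockers.
A packing using 8 storage lockers:
  locker 1: 27 = 27
  locker 2: 20 + 5 = 25
  locker 3: 18 + 10 = 28
  locker 4: 16 + 11 = 27
  locker 5: 15 + 9 = 24
  locker 6: 15 = 15
  locker 7: 15 = 15
  locker 8: 14 = 14
No arrangement into 7 storage lockers stays within capacity, so 8 is optimal.

8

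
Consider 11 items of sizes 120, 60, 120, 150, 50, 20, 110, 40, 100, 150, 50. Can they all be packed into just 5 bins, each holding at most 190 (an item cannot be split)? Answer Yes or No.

Total = 970; ⌈970/190⌉ = 6.
At least 6 bins are required, but only 5 are allowed.

No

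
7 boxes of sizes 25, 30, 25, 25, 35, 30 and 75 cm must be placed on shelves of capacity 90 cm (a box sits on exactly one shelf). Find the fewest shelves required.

3

Total = 75 + 35 + 30 + 30 + 25 + 25 + 25 = 245 cm.
Lower bound: ⌈245/90⌉ = 3 shelves.
A packing using 3 shelves:
  shelf 1: 75 = 75
  shelf 2: 35 + 30 + 25 = 90
  shelf 3: 30 + 25 + 25 = 80
This matches the lower bound, so 3 is optimal.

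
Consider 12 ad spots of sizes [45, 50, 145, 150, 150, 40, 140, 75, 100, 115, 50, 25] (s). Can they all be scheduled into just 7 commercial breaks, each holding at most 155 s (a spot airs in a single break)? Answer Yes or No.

No

Total = 1085 s; ⌈1085/155⌉ = 7.
The bound of 7 does not rule out 7, but exhaustive search shows no assignment into 7 commercial breaks of capacity 155 s exists — the minimum is 8.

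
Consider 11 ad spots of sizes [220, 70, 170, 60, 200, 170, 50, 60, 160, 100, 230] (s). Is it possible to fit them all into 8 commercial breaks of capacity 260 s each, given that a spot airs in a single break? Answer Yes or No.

Yes

A valid assignment using 7 commercial breaks:
  break 1: 230 = 230
  break 2: 220 = 220
  break 3: 200 + 60 = 260
  break 4: 170 + 70 = 240
  break 5: 170 + 60 = 230
  break 6: 160 + 100 = 260
  break 7: 50 = 50
That uses only 7 ≤ 8, so 8 commercial breaks are enough.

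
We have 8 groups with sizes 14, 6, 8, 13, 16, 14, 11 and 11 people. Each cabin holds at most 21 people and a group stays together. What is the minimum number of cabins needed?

6

Total = 16 + 14 + 14 + 13 + 11 + 11 + 8 + 6 = 93 people.
Lower bound: ⌈93/21⌉ = 5 cabins.
Also, 6 groups each exceed 21/2 people, and no two of those can share a cabin, so at least 6 cabins are needed.
A packing using 6 cabins:
  cabin 1: 16 = 16
  cabin 2: 14 + 6 = 20
  cabin 3: 14 = 14
  cabin 4: 13 + 8 = 21
  cabin 5: 11 = 11
  cabin 6: 11 = 11
This matches the lower bound, so 6 is optimal.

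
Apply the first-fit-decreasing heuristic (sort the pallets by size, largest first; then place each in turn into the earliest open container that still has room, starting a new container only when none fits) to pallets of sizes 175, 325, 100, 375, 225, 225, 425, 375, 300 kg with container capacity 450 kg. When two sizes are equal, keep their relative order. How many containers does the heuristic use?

7

Sorted descending: 425, 375, 375, 325, 300, 225, 225, 175, 100.
  425 → container 1 (new)  [load 425/450]
  375 → container 2 (new)  [load 375/450]
  375 → container 3 (new)  [load 375/450]
  325 → container 4 (new)  [load 325/450]
  300 → container 5 (new)  [load 300/450]
  225 → container 6 (new)  [load 225/450]
  225 → container 6  [load 450/450]
  175 → container 7 (new)  [load 175/450]
  100 → container 4  [load 425/450]
7 containers opened.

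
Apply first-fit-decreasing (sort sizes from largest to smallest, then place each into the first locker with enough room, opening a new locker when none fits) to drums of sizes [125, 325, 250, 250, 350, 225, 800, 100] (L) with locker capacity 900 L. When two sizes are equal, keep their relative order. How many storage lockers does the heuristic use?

Sorted descending: 800, 350, 325, 250, 250, 225, 125, 100.
  800 → locker 1 (new)  [load 800/900]
  350 → locker 2 (new)  [load 350/900]
  325 → locker 2  [load 675/900]
  250 → locker 3 (new)  [load 250/900]
  250 → locker 3  [load 500/900]
  225 → locker 2  [load 900/900]
  125 → locker 3  [load 625/900]
  100 → locker 1  [load 900/900]
3 storage lockers opened.

3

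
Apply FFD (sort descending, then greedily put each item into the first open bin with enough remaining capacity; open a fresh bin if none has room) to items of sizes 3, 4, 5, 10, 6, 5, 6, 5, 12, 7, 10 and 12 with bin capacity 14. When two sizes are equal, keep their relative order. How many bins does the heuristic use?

7

Sorted descending: 12, 12, 10, 10, 7, 6, 6, 5, 5, 5, 4, 3.
  12 → bin 1 (new)  [load 12/14]
  12 → bin 2 (new)  [load 12/14]
  10 → bin 3 (new)  [load 10/14]
  10 → bin 4 (new)  [load 10/14]
  7 → bin 5 (new)  [load 7/14]
  6 → bin 5  [load 13/14]
  6 → bin 6 (new)  [load 6/14]
  5 → bin 6  [load 11/14]
  5 → bin 7 (new)  [load 5/14]
  5 → bin 7  [load 10/14]
  4 → bin 3  [load 14/14]
  3 → bin 4  [load 13/14]
7 bins opened.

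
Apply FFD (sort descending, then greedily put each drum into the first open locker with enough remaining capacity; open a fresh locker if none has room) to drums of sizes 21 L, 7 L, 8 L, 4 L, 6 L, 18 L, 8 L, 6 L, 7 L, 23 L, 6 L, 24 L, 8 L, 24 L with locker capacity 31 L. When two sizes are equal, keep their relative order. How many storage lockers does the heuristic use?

6

Sorted descending: 24, 24, 23, 21, 18, 8, 8, 8, 7, 7, 6, 6, 6, 4.
  24 → locker 1 (new)  [load 24/31]
  24 → locker 2 (new)  [load 24/31]
  23 → locker 3 (new)  [load 23/31]
  21 → locker 4 (new)  [load 21/31]
  18 → locker 5 (new)  [load 18/31]
  8 → locker 3  [load 31/31]
  8 → locker 4  [load 29/31]
  8 → locker 5  [load 26/31]
  7 → locker 1  [load 31/31]
  7 → locker 2  [load 31/31]
  6 → locker 6 (new)  [load 6/31]
  6 → locker 6  [load 12/31]
  6 → locker 6  [load 18/31]
  4 → locker 5  [load 30/31]
6 storage lockers opened.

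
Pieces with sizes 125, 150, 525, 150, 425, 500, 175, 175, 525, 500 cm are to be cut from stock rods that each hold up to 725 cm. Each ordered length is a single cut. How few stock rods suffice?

5

Total = 525 + 525 + 500 + 500 + 425 + 175 + 175 + 150 + 150 + 125 = 3250 cm.
Lower bound: ⌈3250/725⌉ = 5 stock rods.
A packing using 5 stock rods:
  stock rod 1: 525 + 175 = 700
  stock rod 2: 525 + 175 = 700
  stock rod 3: 500 + 150 = 650
  stock rod 4: 500 + 150 = 650
  stock rod 5: 425 + 125 = 550
This matches the lower bound, so 5 is optimal.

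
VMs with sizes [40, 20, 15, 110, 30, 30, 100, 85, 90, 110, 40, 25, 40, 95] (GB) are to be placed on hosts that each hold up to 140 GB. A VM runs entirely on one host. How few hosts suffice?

Total = 110 + 110 + 100 + 95 + 90 + 85 + 40 + 40 + 40 + 30 + 30 + 25 + 20 + 15 = 830 GB.
Lower bound: ⌈830/140⌉ = 6 hosts.
A packing using 6 hosts:
  host 1: 110 + 30 = 140
  host 2: 110 + 30 = 140
  host 3: 100 + 40 = 140
  host 4: 95 + 40 = 135
  host 5: 90 + 25 + 20 = 135
  host 6: 85 + 40 + 15 = 140
This matches the lower bound, so 6 is optimal.

6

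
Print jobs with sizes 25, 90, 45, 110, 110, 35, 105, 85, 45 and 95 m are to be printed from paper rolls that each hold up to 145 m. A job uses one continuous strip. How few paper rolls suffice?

Total = 110 + 110 + 105 + 95 + 90 + 85 + 45 + 45 + 35 + 25 = 745 m.
Lower bound: ⌈745/145⌉ = 6 paper rolls.
A packing using 6 paper rolls:
  roll 1: 110 + 35 = 145
  roll 2: 110 + 25 = 135
  roll 3: 105 = 105
  roll 4: 95 + 45 = 140
  roll 5: 90 + 45 = 135
  roll 6: 85 = 85
This matches the lower bound, so 6 is optimal.

6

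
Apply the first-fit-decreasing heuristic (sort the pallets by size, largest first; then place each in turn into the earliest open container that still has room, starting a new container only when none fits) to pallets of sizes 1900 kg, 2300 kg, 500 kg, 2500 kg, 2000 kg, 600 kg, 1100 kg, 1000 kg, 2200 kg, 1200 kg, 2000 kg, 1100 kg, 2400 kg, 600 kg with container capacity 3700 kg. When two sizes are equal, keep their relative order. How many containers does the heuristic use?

Sorted descending: 2500, 2400, 2300, 2200, 2000, 2000, 1900, 1200, 1100, 1100, 1000, 600, 600, 500.
  2500 → container 1 (new)  [load 2500/3700]
  2400 → container 2 (new)  [load 2400/3700]
  2300 → container 3 (new)  [load 2300/3700]
  2200 → container 4 (new)  [load 2200/3700]
  2000 → container 5 (new)  [load 2000/3700]
  2000 → container 6 (new)  [load 2000/3700]
  1900 → container 7 (new)  [load 1900/3700]
  1200 → container 1  [load 3700/3700]
  1100 → container 2  [load 3500/3700]
  1100 → container 3  [load 3400/3700]
  1000 → container 4  [load 3200/3700]
  600 → container 5  [load 2600/3700]
  600 → container 5  [load 3200/3700]
  500 → container 4  [load 3700/3700]
7 containers opened.

7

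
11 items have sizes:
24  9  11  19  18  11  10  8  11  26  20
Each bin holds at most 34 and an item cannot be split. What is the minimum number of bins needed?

Total = 26 + 24 + 20 + 19 + 18 + 11 + 11 + 11 + 10 + 9 + 8 = 167.
Lower bound: ⌈167/34⌉ = 5 bins.
A packing using 6 bins:
  bin 1: 26 + 8 = 34
  bin 2: 24 + 10 = 34
  bin 3: 20 + 11 = 31
  bin 4: 19 + 11 = 30
  bin 5: 18 + 11 = 29
  bin 6: 9 = 9
No arrangement into 5 bins stays within capacity, so 6 is optimal.

6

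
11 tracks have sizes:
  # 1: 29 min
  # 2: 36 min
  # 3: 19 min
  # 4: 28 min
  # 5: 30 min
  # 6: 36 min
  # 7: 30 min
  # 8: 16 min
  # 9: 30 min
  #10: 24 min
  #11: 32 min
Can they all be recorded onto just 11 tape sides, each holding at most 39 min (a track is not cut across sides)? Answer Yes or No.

Yes

A valid assignment using 10 tape sides:
  side 1: 36 = 36
  side 2: 36 = 36
  side 3: 32 = 32
  side 4: 30 = 30
  side 5: 30 = 30
  side 6: 30 = 30
  side 7: 29 = 29
  side 8: 28 = 28
  side 9: 24 = 24
  side 10: 19 + 16 = 35
That uses only 10 ≤ 11, so 11 tape sides are enough.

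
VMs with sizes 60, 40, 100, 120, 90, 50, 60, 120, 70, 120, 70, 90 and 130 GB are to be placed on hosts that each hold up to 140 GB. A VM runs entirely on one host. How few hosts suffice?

9

Total = 130 + 120 + 120 + 120 + 100 + 90 + 90 + 70 + 70 + 60 + 60 + 50 + 40 = 1120 GB.
Lower bound: ⌈1120/140⌉ = 8 hosts.
A packing using 9 hosts:
  host 1: 130 = 130
  host 2: 120 = 120
  host 3: 120 = 120
  host 4: 120 = 120
  host 5: 100 + 40 = 140
  host 6: 90 + 50 = 140
  host 7: 90 = 90
  host 8: 70 + 70 = 140
  host 9: 60 + 60 = 120
No arrangement into 8 hosts stays within capacity, so 9 is optimal.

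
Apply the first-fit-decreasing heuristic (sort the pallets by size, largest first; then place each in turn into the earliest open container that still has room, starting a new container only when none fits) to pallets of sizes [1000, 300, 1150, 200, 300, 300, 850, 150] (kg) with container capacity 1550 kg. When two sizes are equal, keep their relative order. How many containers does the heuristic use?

Sorted descending: 1150, 1000, 850, 300, 300, 300, 200, 150.
  1150 → container 1 (new)  [load 1150/1550]
  1000 → container 2 (new)  [load 1000/1550]
  850 → container 3 (new)  [load 850/1550]
  300 → container 1  [load 1450/1550]
  300 → container 2  [load 1300/1550]
  300 → container 3  [load 1150/1550]
  200 → container 2  [load 1500/1550]
  150 → container 3  [load 1300/1550]
3 containers opened.

3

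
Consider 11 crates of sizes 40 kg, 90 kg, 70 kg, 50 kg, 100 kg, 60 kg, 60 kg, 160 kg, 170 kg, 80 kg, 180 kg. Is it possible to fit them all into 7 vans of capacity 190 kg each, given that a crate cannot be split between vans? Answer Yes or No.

A valid assignment using 6 vans:
  van 1: 180 = 180
  van 2: 170 = 170
  van 3: 160 = 160
  van 4: 100 + 90 = 190
  van 5: 80 + 70 + 40 = 190
  van 6: 60 + 60 + 50 = 170
That uses only 6 ≤ 7, so 7 vans are enough.

Yes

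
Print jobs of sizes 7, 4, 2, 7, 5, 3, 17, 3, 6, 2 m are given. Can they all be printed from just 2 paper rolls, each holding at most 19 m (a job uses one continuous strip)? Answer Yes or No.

No

Total = 56 m; ⌈56/19⌉ = 3.
At least 3 paper rolls are required, but only 2 are allowed.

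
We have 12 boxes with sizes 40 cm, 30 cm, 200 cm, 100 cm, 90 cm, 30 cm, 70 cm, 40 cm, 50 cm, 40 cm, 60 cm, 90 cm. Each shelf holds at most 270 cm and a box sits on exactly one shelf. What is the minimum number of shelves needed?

Total = 200 + 100 + 90 + 90 + 70 + 60 + 50 + 40 + 40 + 40 + 30 + 30 = 840 cm.
Lower bound: ⌈840/270⌉ = 4 shelves.
A packing using 4 shelves:
  shelf 1: 200 + 70 = 270
  shelf 2: 100 + 90 + 60 = 250
  shelf 3: 90 + 50 + 40 + 40 + 40 = 260
  shelf 4: 30 + 30 = 60
This matches the lower bound, so 4 is optimal.

4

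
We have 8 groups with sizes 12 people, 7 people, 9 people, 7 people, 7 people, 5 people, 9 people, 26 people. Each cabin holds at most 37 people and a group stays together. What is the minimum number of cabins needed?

3

Total = 26 + 12 + 9 + 9 + 7 + 7 + 7 + 5 = 82 people.
Lower bound: ⌈82/37⌉ = 3 cabins.
A packing using 3 cabins:
  cabin 1: 26 + 9 = 35
  cabin 2: 12 + 9 + 7 + 7 = 35
  cabin 3: 7 + 5 = 12
This matches the lower bound, so 3 is optimal.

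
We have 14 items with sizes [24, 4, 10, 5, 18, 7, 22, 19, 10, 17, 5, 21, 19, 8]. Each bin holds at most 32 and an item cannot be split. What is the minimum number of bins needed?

Total = 24 + 22 + 21 + 19 + 19 + 18 + 17 + 10 + 10 + 8 + 7 + 5 + 5 + 4 = 189.
Lower bound: ⌈189/32⌉ = 6 bins.
Also, 7 items each exceed 16, and no two of those can share a bin, so at least 7 bins are needed.
A packing using 7 bins:
  bin 1: 24 + 8 = 32
  bin 2: 22 + 10 = 32
  bin 3: 21 + 10 = 31
  bin 4: 19 + 7 + 5 = 31
  bin 5: 19 + 5 + 4 = 28
  bin 6: 18 = 18
  bin 7: 17 = 17
This matches the lower bound, so 7 is optimal.

7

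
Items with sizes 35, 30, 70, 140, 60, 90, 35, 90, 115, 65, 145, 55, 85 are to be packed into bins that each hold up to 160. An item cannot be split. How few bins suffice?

7

Total = 145 + 140 + 115 + 90 + 90 + 85 + 70 + 65 + 60 + 55 + 35 + 35 + 30 = 1015.
Lower bound: ⌈1015/160⌉ = 7 bins.
A packing using 7 bins:
  bin 1: 145 = 145
  bin 2: 140 = 140
  bin 3: 115 + 35 = 150
  bin 4: 90 + 70 = 160
  bin 5: 90 + 65 = 155
  bin 6: 85 + 60 = 145
  bin 7: 55 + 35 + 30 = 120
This matches the lower bound, so 7 is optimal.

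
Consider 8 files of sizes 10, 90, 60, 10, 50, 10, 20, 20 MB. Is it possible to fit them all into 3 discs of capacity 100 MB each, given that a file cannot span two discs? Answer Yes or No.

A valid assignment using 3 discs:
  disc 1: 90 + 10 = 100
  disc 2: 60 + 20 + 20 = 100
  disc 3: 50 + 10 + 10 = 70
Every load is within 100 MB, so 3 discs suffice.

Yes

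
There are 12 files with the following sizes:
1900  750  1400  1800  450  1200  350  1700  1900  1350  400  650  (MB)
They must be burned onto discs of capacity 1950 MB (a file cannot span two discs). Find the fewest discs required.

8

Total = 1900 + 1900 + 1800 + 1700 + 1400 + 1350 + 1200 + 750 + 650 + 450 + 400 + 350 = 13850 MB.
Lower bound: ⌈13850/1950⌉ = 8 discs.
A packing using 8 discs:
  disc 1: 1900 = 1900
  disc 2: 1900 = 1900
  disc 3: 1800 = 1800
  disc 4: 1700 = 1700
  disc 5: 1400 + 450 = 1850
  disc 6: 1350 + 400 = 1750
  disc 7: 1200 + 750 = 1950
  disc 8: 650 + 350 = 1000
This matches the lower bound, so 8 is optimal.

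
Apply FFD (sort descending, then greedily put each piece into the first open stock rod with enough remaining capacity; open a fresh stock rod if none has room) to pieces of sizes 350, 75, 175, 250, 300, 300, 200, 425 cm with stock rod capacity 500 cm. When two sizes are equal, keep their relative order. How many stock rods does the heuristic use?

Sorted descending: 425, 350, 300, 300, 250, 200, 175, 75.
  425 → stock rod 1 (new)  [load 425/500]
  350 → stock rod 2 (new)  [load 350/500]
  300 → stock rod 3 (new)  [load 300/500]
  300 → stock rod 4 (new)  [load 300/500]
  250 → stock rod 5 (new)  [load 250/500]
  200 → stock rod 3  [load 500/500]
  175 → stock rod 4  [load 475/500]
  75 → stock rod 1  [load 500/500]
5 stock rods opened.

5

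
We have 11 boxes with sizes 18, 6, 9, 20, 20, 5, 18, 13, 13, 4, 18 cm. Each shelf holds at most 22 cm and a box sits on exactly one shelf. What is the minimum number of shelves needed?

Total = 20 + 20 + 18 + 18 + 18 + 13 + 13 + 9 + 6 + 5 + 4 = 144 cm.
Lower bound: ⌈144/22⌉ = 7 shelves.
A packing using 8 shelves:
  shelf 1: 20 = 20
  shelf 2: 20 = 20
  shelf 3: 18 + 4 = 22
  shelf 4: 18 = 18
  shelf 5: 18 = 18
  shelf 6: 13 + 9 = 22
  shelf 7: 13 + 6 = 19
  shelf 8: 5 = 5
No arrangement into 7 shelves stays within capacity, so 8 is optimal.

8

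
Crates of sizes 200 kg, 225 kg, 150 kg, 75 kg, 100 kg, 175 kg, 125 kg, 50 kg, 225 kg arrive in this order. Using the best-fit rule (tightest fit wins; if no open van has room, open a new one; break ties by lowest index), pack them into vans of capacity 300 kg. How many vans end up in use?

5

  200 → van 1 (new)  [load 200/300]
  225 → van 2 (new)  [load 225/300]
  150 → van 3 (new)  [load 150/300]
  75 → van 2  [load 300/300]
  100 → van 1  [load 300/300]
  175 → van 4 (new)  [load 175/300]
  125 → van 4  [load 300/300]
  50 → van 3  [load 200/300]
  225 → van 5 (new)  [load 225/300]
5 vans opened.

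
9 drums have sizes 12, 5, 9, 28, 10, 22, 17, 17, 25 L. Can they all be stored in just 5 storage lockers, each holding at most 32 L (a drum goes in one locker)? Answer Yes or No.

Yes

A valid assignment using 5 storage lockers:
  locker 1: 28 = 28
  locker 2: 25 + 5 = 30
  locker 3: 22 + 10 = 32
  locker 4: 17 + 12 = 29
  locker 5: 17 + 9 = 26
Every load is within 32 L, so 5 storage lockers suffice.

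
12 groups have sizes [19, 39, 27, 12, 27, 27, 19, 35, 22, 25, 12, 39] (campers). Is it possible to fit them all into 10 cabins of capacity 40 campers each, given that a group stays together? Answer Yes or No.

A valid assignment using 9 cabins:
  cabin 1: 39 = 39
  cabin 2: 39 = 39
  cabin 3: 35 = 35
  cabin 4: 27 + 12 = 39
  cabin 5: 27 + 12 = 39
  cabin 6: 27 = 27
  cabin 7: 25 = 25
  cabin 8: 22 = 22
  cabin 9: 19 + 19 = 38
That uses only 9 ≤ 10, so 10 cabins are enough.

Yes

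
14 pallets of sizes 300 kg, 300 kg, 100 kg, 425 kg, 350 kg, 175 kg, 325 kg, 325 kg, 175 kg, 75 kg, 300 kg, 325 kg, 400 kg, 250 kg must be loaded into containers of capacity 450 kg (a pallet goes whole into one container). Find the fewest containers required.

11

Total = 425 + 400 + 350 + 325 + 325 + 325 + 300 + 300 + 300 + 250 + 175 + 175 + 100 + 75 = 3825 kg.
Lower bound: ⌈3825/450⌉ = 9 containers.
Also, 10 pallets each exceed 225 kg, and no two of those can share a container, so at least 10 containers are needed.
A packing using 11 containers:
  container 1: 425 = 425
  container 2: 400 = 400
  container 3: 350 + 100 = 450
  container 4: 325 + 75 = 400
  container 5: 325 = 325
  container 6: 325 = 325
  container 7: 300 = 300
  container 8: 300 = 300
  container 9: 300 = 300
  container 10: 250 + 175 = 425
  container 11: 175 = 175
No arrangement into 10 containers stays within capacity, so 11 is optimal.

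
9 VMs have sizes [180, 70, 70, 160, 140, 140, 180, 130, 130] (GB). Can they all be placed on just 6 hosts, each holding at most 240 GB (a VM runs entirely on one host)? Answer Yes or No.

No

Total = 1200 GB; ⌈1200/240⌉ = 5.
7 VMs each exceed half the capacity and cannot share a host, forcing at least 7 hosts.
At least 7 hosts are required, but only 6 are allowed.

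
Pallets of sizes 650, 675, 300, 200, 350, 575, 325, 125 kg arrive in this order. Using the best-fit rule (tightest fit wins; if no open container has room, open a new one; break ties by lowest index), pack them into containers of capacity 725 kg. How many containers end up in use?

5

  650 → container 1 (new)  [load 650/725]
  675 → container 2 (new)  [load 675/725]
  300 → container 3 (new)  [load 300/725]
  200 → container 3  [load 500/725]
  350 → container 4 (new)  [load 350/725]
  575 → container 5 (new)  [load 575/725]
  325 → container 4  [load 675/725]
  125 → container 5  [load 700/725]
5 containers opened.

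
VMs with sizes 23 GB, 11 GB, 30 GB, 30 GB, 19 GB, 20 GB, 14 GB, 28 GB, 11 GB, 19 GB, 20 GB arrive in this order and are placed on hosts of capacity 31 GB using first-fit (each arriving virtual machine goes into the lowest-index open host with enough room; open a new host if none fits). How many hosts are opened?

  23 → host 1 (new)  [load 23/31]
  11 → host 2 (new)  [load 11/31]
  30 → host 3 (new)  [load 30/31]
  30 → host 4 (new)  [load 30/31]
  19 → host 2  [load 30/31]
  20 → host 5 (new)  [load 20/31]
  14 → host 6 (new)  [load 14/31]
  28 → host 7 (new)  [load 28/31]
  11 → host 5  [load 31/31]
  19 → host 8 (new)  [load 19/31]
  20 → host 9 (new)  [load 20/31]
9 hosts opened.

9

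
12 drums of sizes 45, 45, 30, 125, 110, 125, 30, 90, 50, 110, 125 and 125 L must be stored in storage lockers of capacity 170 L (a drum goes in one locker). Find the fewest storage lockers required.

7

Total = 125 + 125 + 125 + 125 + 110 + 110 + 90 + 50 + 45 + 45 + 30 + 30 = 1010 L.
Lower bound: ⌈1010/170⌉ = 6 storage lockers.
Also, 7 drums each exceed 85 L, and no two of those can share a locker, so at least 7 storage lockers are needed.
A packing using 7 storage lockers:
  locker 1: 125 + 45 = 170
  locker 2: 125 + 45 = 170
  locker 3: 125 + 30 = 155
  locker 4: 125 + 30 = 155
  locker 5: 110 + 50 = 160
  locker 6: 110 = 110
  locker 7: 90 = 90
This matches the lower bound, so 7 is optimal.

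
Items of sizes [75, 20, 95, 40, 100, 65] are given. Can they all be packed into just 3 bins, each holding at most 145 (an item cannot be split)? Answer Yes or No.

A valid assignment using 3 bins:
  bin 1: 100 + 40 = 140
  bin 2: 95 + 20 = 115
  bin 3: 75 + 65 = 140
Every load is within 145, so 3 bins suffice.

Yes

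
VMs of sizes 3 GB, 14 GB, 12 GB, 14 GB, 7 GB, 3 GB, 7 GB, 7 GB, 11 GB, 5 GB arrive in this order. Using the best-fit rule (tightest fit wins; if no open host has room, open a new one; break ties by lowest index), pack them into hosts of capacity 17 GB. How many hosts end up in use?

6

  3 → host 1 (new)  [load 3/17]
  14 → host 1  [load 17/17]
  12 → host 2 (new)  [load 12/17]
  14 → host 3 (new)  [load 14/17]
  7 → host 4 (new)  [load 7/17]
  3 → host 3  [load 17/17]
  7 → host 4  [load 14/17]
  7 → host 5 (new)  [load 7/17]
  11 → host 6 (new)  [load 11/17]
  5 → host 2  [load 17/17]
6 hosts opened.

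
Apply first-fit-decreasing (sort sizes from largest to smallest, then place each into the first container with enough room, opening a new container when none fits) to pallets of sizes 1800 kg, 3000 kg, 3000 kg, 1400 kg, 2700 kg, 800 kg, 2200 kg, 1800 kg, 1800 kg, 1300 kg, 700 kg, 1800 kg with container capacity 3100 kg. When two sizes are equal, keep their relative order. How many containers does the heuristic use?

Sorted descending: 3000, 3000, 2700, 2200, 1800, 1800, 1800, 1800, 1400, 1300, 800, 700.
  3000 → container 1 (new)  [load 3000/3100]
  3000 → container 2 (new)  [load 3000/3100]
  2700 → container 3 (new)  [load 2700/3100]
  2200 → container 4 (new)  [load 2200/3100]
  1800 → container 5 (new)  [load 1800/3100]
  1800 → container 6 (new)  [load 1800/3100]
  1800 → container 7 (new)  [load 1800/3100]
  1800 → container 8 (new)  [load 1800/3100]
  1400 → container 9 (new)  [load 1400/3100]
  1300 → container 5  [load 3100/3100]
  800 → container 4  [load 3000/3100]
  700 → container 6  [load 2500/3100]
9 containers opened.

9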